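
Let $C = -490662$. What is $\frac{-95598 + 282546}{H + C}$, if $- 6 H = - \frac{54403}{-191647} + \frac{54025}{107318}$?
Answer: $- \frac{7689983621038416}{20183065625179147} \approx -0.38101$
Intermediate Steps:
$H = - \frac{5397383443}{41134345492}$ ($H = - \frac{- \frac{54403}{-191647} + \frac{54025}{107318}}{6} = - \frac{\left(-54403\right) \left(- \frac{1}{191647}\right) + 54025 \cdot \frac{1}{107318}}{6} = - \frac{\frac{54403}{191647} + \frac{54025}{107318}}{6} = \left(- \frac{1}{6}\right) \frac{16192150329}{20567172746} = - \frac{5397383443}{41134345492} \approx -0.13121$)
$\frac{-95598 + 282546}{H + C} = \frac{-95598 + 282546}{- \frac{5397383443}{41134345492} - 490662} = \frac{186948}{- \frac{20183065625179147}{41134345492}} = 186948 \left(- \frac{41134345492}{20183065625179147}\right) = - \frac{7689983621038416}{20183065625179147}$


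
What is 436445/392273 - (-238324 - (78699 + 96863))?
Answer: 162356739323/392273 ≈ 4.1389e+5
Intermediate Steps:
436445/392273 - (-238324 - (78699 + 96863)) = 436445*(1/392273) - (-238324 - 1*175562) = 436445/392273 - (-238324 - 175562) = 436445/392273 - 1*(-413886) = 436445/392273 + 413886 = 162356739323/392273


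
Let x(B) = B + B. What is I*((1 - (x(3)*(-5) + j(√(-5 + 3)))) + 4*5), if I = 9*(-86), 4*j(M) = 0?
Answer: -39474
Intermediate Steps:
j(M) = 0 (j(M) = (¼)*0 = 0)
x(B) = 2*B
I = -774
I*((1 - (x(3)*(-5) + j(√(-5 + 3)))) + 4*5) = -774*((1 - ((2*3)*(-5) + 0)) + 4*5) = -774*((1 - (6*(-5) + 0)) + 20) = -774*((1 - (-30 + 0)) + 20) = -774*((1 - 1*(-30)) + 20) = -774*((1 + 30) + 20) = -774*(31 + 20) = -774*51 = -39474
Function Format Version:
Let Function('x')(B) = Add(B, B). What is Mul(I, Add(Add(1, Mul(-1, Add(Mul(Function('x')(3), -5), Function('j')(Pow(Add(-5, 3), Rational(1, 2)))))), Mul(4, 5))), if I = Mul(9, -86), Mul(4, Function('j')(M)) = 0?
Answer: -39474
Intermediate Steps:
Function('j')(M) = 0 (Function('j')(M) = Mul(Rational(1, 4), 0) = 0)
Function('x')(B) = Mul(2, B)
I = -774
Mul(I, Add(Add(1, Mul(-1, Add(Mul(Function('x')(3), -5), Function('j')(Pow(Add(-5, 3), Rational(1, 2)))))), Mul(4, 5))) = Mul(-774, Add(Add(1, Mul(-1, Add(Mul(Mul(2, 3), -5), 0))), Mul(4, 5))) = Mul(-774, Add(Add(1, Mul(-1, Add(Mul(6, -5), 0))), 20)) = Mul(-774, Add(Add(1, Mul(-1, Add(-30, 0))), 20)) = Mul(-774, Add(Add(1, Mul(-1, -30)), 20)) = Mul(-774, Add(Add(1, 30), 20)) = Mul(-774, Add(31, 20)) = Mul(-774, 51) = -39474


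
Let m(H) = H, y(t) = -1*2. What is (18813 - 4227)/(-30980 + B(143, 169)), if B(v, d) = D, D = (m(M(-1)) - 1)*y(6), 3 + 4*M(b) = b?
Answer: -663/1408 ≈ -0.47088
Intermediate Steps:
y(t) = -2
M(b) = -¾ + b/4
D = 4 (D = ((-¾ + (¼)*(-1)) - 1)*(-2) = ((-¾ - ¼) - 1)*(-2) = (-1 - 1)*(-2) = -2*(-2) = 4)
B(v, d) = 4
(18813 - 4227)/(-30980 + B(143, 169)) = (18813 - 4227)/(-30980 + 4) = 14586/(-30976) = 14586*(-1/30976) = -663/1408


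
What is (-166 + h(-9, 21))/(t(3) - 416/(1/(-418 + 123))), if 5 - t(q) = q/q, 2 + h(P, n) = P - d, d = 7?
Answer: -46/30681 ≈ -0.0014993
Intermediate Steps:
h(P, n) = -9 + P (h(P, n) = -2 + (P - 1*7) = -2 + (P - 7) = -2 + (-7 + P) = -9 + P)
t(q) = 4 (t(q) = 5 - q/q = 5 - 1*1 = 5 - 1 = 4)
(-166 + h(-9, 21))/(t(3) - 416/(1/(-418 + 123))) = (-166 + (-9 - 9))/(4 - 416/(1/(-418 + 123))) = (-166 - 18)/(4 - 416/(1/(-295))) = -184/(4 - 416/(-1/295)) = -184/(4 - 416*(-295)) = -184/(4 + 122720) = -184/122724 = -184*1/122724 = -46/30681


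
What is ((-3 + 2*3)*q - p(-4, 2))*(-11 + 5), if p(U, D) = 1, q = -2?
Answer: 42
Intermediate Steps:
((-3 + 2*3)*q - p(-4, 2))*(-11 + 5) = ((-3 + 2*3)*(-2) - 1*1)*(-11 + 5) = ((-3 + 6)*(-2) - 1)*(-6) = (3*(-2) - 1)*(-6) = (-6 - 1)*(-6) = -7*(-6) = 42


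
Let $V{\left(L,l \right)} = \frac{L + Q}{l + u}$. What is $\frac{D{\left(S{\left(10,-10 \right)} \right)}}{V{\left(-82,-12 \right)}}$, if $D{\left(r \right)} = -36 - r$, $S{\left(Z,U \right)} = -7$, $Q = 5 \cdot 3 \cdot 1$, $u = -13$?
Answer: $- \frac{725}{67} \approx -10.821$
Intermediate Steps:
$Q = 15$ ($Q = 15 \cdot 1 = 15$)
$V{\left(L,l \right)} = \frac{15 + L}{-13 + l}$ ($V{\left(L,l \right)} = \frac{L + 15}{l - 13} = \frac{15 + L}{-13 + l}$)
$\frac{D{\left(S{\left(10,-10 \right)} \right)}}{V{\left(-82,-12 \right)}} = \frac{-36 - -7}{\frac{1}{-13 - 12} \left(15 - 82\right)} = \frac{-36 + 7}{\frac{1}{-25} \left(-67\right)} = - \frac{29}{\left(- \frac{1}{25}\right) \left(-67\right)} = - \frac{29}{\frac{67}{25}} = \left(-29\right) \frac{25}{67} = - \frac{725}{67}$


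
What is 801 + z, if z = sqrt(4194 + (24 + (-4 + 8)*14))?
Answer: 801 + sqrt(4274) ≈ 866.38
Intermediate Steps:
z = sqrt(4274) (z = sqrt(4194 + (24 + 4*14)) = sqrt(4194 + (24 + 56)) = sqrt(4194 + 80) = sqrt(4274) ≈ 65.376)
801 + z = 801 + sqrt(4274)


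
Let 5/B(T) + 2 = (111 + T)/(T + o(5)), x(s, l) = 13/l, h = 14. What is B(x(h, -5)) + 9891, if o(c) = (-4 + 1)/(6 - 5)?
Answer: 2957339/299 ≈ 9890.8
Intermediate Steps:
o(c) = -3 (o(c) = -3/1 = -3*1 = -3)
B(T) = 5/(-2 + (111 + T)/(-3 + T)) (B(T) = 5/(-2 + (111 + T)/(T - 3)) = 5/(-2 + (111 + T)/(-3 + T)))
B(x(h, -5)) + 9891 = 5*(3 - 13/(-5))/(-117 + 13/(-5)) + 9891 = 5*(3 - 13*(-1)/5)/(-117 + 13*(-⅕)) + 9891 = 5*(3 - 1*(-13/5))/(-117 - 13/5) + 9891 = 5*(3 + 13/5)/(-598/5) + 9891 = 5*(-5/598)*(28/5) + 9891 = -70/299 + 9891 = 2957339/299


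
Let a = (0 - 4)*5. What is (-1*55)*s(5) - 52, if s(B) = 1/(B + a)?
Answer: -145/3 ≈ -48.333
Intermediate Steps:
a = -20 (a = -4*5 = -20)
s(B) = 1/(-20 + B) (s(B) = 1/(B - 20) = 1/(-20 + B))
(-1*55)*s(5) - 52 = (-1*55)/(-20 + 5) - 52 = -55/(-15) - 52 = -55*(-1/15) - 52 = 11/3 - 52 = -145/3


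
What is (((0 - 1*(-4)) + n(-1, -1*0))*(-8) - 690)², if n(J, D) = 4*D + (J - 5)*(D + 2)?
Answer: 391876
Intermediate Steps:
n(J, D) = 4*D + (-5 + J)*(2 + D)
(((0 - 1*(-4)) + n(-1, -1*0))*(-8) - 690)² = (((0 - 1*(-4)) + (-10 - (-1)*0 + 2*(-1) - 1*0*(-1)))*(-8) - 690)² = (((0 + 4) + (-10 - 1*0 - 2 + 0*(-1)))*(-8) - 690)² = ((4 + (-10 + 0 - 2 + 0))*(-8) - 690)² = ((4 - 12)*(-8) - 690)² = (-8*(-8) - 690)² = (64 - 690)² = (-626)² = 391876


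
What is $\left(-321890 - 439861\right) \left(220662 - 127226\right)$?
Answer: $-71174966436$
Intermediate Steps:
$\left(-321890 - 439861\right) \left(220662 - 127226\right) = - 761751 \left(220662 + \left(-156234 + 29008\right)\right) = - 761751 \left(220662 - 127226\right) = \left(-761751\right) 93436 = -71174966436$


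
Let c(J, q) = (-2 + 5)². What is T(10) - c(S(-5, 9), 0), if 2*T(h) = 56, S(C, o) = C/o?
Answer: 19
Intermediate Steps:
T(h) = 28 (T(h) = (½)*56 = 28)
c(J, q) = 9 (c(J, q) = 3² = 9)
T(10) - c(S(-5, 9), 0) = 28 - 1*9 = 28 - 9 = 19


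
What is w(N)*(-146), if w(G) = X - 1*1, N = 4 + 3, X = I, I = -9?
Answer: 1460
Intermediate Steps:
X = -9
N = 7
w(G) = -10 (w(G) = -9 - 1*1 = -9 - 1 = -10)
w(N)*(-146) = -10*(-146) = 1460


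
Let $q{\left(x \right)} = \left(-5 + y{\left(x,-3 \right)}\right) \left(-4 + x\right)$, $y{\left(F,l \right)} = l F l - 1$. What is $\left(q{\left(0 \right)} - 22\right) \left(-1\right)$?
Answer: $-2$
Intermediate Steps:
$y{\left(F,l \right)} = -1 + F l^{2}$ ($y{\left(F,l \right)} = F l l - 1 = F l^{2} - 1 = -1 + F l^{2}$)
$q{\left(x \right)} = \left(-6 + 9 x\right) \left(-4 + x\right)$ ($q{\left(x \right)} = \left(-5 + \left(-1 + x \left(-3\right)^{2}\right)\right) \left(-4 + x\right) = \left(-5 + \left(-1 + x 9\right)\right) \left(-4 + x\right) = \left(-5 + \left(-1 + 9 x\right)\right) \left(-4 + x\right) = \left(-6 + 9 x\right) \left(-4 + x\right)$)
$\left(q{\left(0 \right)} - 22\right) \left(-1\right) = \left(\left(24 - 0 + 9 \cdot 0^{2}\right) - 22\right) \left(-1\right) = \left(\left(24 + 0 + 9 \cdot 0\right) - 22\right) \left(-1\right) = \left(\left(24 + 0 + 0\right) - 22\right) \left(-1\right) = \left(24 - 22\right) \left(-1\right) = 2 \left(-1\right) = -2$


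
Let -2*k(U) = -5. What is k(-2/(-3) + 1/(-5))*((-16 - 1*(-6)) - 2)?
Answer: -30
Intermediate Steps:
k(U) = 5/2 (k(U) = -½*(-5) = 5/2)
k(-2/(-3) + 1/(-5))*((-16 - 1*(-6)) - 2) = 5*((-16 - 1*(-6)) - 2)/2 = 5*((-16 + 6) - 2)/2 = 5*(-10 - 2)/2 = (5/2)*(-12) = -30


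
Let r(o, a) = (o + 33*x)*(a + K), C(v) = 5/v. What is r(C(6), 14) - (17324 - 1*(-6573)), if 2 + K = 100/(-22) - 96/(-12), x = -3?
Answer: -838666/33 ≈ -25414.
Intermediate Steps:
K = 16/11 (K = -2 + (100/(-22) - 96/(-12)) = -2 + (100*(-1/22) - 96*(-1/12)) = -2 + (-50/11 + 8) = -2 + 38/11 = 16/11 ≈ 1.4545)
r(o, a) = (-99 + o)*(16/11 + a) (r(o, a) = (o + 33*(-3))*(a + 16/11) = (o - 99)*(16/11 + a) = (-99 + o)*(16/11 + a))
r(C(6), 14) - (17324 - 1*(-6573)) = (-144 - 99*14 + 16*(5/6)/11 + 14*(5/6)) - (17324 - 1*(-6573)) = (-144 - 1386 + 16*(5*(⅙))/11 + 14*(5*(⅙))) - (17324 + 6573) = (-144 - 1386 + (16/11)*(⅚) + 14*(⅚)) - 1*23897 = (-144 - 1386 + 40/33 + 35/3) - 23897 = -50065/33 - 23897 = -838666/33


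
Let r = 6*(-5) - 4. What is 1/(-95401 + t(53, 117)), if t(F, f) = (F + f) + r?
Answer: -1/95265 ≈ -1.0497e-5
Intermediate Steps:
r = -34 (r = -30 - 4 = -34)
t(F, f) = -34 + F + f (t(F, f) = (F + f) - 34 = -34 + F + f)
1/(-95401 + t(53, 117)) = 1/(-95401 + (-34 + 53 + 117)) = 1/(-95401 + 136) = 1/(-95265) = -1/95265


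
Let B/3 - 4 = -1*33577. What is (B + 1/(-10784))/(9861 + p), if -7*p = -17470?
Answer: -7603075879/932783648 ≈ -8.1510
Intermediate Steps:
p = 17470/7 (p = -⅐*(-17470) = 17470/7 ≈ 2495.7)
B = -100719 (B = 12 + 3*(-1*33577) = 12 + 3*(-33577) = 12 - 100731 = -100719)
(B + 1/(-10784))/(9861 + p) = (-100719 + 1/(-10784))/(9861 + 17470/7) = (-100719 - 1/10784)/(86497/7) = -1086153697/10784*7/86497 = -7603075879/932783648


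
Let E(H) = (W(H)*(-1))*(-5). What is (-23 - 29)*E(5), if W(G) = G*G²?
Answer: -32500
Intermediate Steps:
W(G) = G³
E(H) = 5*H³ (E(H) = (H³*(-1))*(-5) = -H³*(-5) = 5*H³)
(-23 - 29)*E(5) = (-23 - 29)*(5*5³) = -260*125 = -52*625 = -32500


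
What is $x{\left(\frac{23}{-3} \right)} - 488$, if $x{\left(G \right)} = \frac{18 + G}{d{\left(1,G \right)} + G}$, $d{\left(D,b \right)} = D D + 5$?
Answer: $- \frac{2471}{5} \approx -494.2$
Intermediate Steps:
$d{\left(D,b \right)} = 5 + D^{2}$ ($d{\left(D,b \right)} = D^{2} + 5 = 5 + D^{2}$)
$x{\left(G \right)} = \frac{18 + G}{6 + G}$ ($x{\left(G \right)} = \frac{18 + G}{\left(5 + 1^{2}\right) + G} = \frac{18 + G}{\left(5 + 1\right) + G} = \frac{18 + G}{6 + G}$)
$x{\left(\frac{23}{-3} \right)} - 488 = \frac{18 + \frac{23}{-3}}{6 + \frac{23}{-3}} - 488 = \frac{18 + 23 \left(- \frac{1}{3}\right)}{6 + 23 \left(- \frac{1}{3}\right)} - 488 = \frac{18 - \frac{23}{3}}{6 - \frac{23}{3}} - 488 = \frac{1}{- \frac{5}{3}} \cdot \frac{31}{3} - 488 = \left(- \frac{3}{5}\right) \frac{31}{3} - 488 = - \frac{31}{5} - 488 = - \frac{2471}{5}$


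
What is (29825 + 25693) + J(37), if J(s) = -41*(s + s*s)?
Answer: -2128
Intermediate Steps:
J(s) = -41*s - 41*s² (J(s) = -41*(s + s²) = -41*s - 41*s²)
(29825 + 25693) + J(37) = (29825 + 25693) - 41*37*(1 + 37) = 55518 - 41*37*38 = 55518 - 57646 = -2128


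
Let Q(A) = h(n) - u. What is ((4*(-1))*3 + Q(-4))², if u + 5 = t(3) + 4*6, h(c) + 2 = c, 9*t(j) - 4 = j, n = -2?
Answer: 103684/81 ≈ 1280.0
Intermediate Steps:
t(j) = 4/9 + j/9
h(c) = -2 + c
u = 178/9 (u = -5 + ((4/9 + (⅑)*3) + 4*6) = -5 + ((4/9 + ⅓) + 24) = -5 + (7/9 + 24) = -5 + 223/9 = 178/9 ≈ 19.778)
Q(A) = -214/9 (Q(A) = (-2 - 2) - 1*178/9 = -4 - 178/9 = -214/9)
((4*(-1))*3 + Q(-4))² = ((4*(-1))*3 - 214/9)² = (-4*3 - 214/9)² = (-12 - 214/9)² = (-322/9)² = 103684/81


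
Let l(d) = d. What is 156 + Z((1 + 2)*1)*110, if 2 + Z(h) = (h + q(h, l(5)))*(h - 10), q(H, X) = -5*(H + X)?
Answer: 28426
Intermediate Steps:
q(H, X) = -5*H - 5*X
Z(h) = -2 + (-25 - 4*h)*(-10 + h) (Z(h) = -2 + (h + (-5*h - 5*5))*(h - 10) = -2 + (h + (-5*h - 25))*(-10 + h) = -2 + (h + (-25 - 5*h))*(-10 + h) = -2 + (-25 - 4*h)*(-10 + h))
156 + Z((1 + 2)*1)*110 = 156 + (248 - 4*(1 + 2)² + 15*((1 + 2)*1))*110 = 156 + (248 - 4*(3*1)² + 15*(3*1))*110 = 156 + (248 - 4*3² + 15*3)*110 = 156 + (248 - 4*9 + 45)*110 = 156 + (248 - 36 + 45)*110 = 156 + 257*110 = 156 + 28270 = 28426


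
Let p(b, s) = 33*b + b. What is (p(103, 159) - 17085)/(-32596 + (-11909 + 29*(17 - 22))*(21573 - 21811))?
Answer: -13583/2836256 ≈ -0.0047891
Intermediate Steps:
p(b, s) = 34*b
(p(103, 159) - 17085)/(-32596 + (-11909 + 29*(17 - 22))*(21573 - 21811)) = (34*103 - 17085)/(-32596 + (-11909 + 29*(17 - 22))*(21573 - 21811)) = (3502 - 17085)/(-32596 + (-11909 + 29*(-5))*(-238)) = -13583/(-32596 + (-11909 - 145)*(-238)) = -13583/(-32596 - 12054*(-238)) = -13583/(-32596 + 2868852) = -13583/2836256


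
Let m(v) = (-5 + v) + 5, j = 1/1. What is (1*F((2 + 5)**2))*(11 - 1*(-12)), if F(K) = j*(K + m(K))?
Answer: 2254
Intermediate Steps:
j = 1
m(v) = v
F(K) = 2*K (F(K) = 1*(K + K) = 1*(2*K) = 2*K)
(1*F((2 + 5)**2))*(11 - 1*(-12)) = (1*(2*(2 + 5)**2))*(11 - 1*(-12)) = (1*(2*7**2))*(11 + 12) = (1*(2*49))*23 = (1*98)*23 = 98*23 = 2254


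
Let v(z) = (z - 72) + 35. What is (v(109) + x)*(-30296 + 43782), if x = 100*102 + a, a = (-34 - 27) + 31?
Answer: 138123612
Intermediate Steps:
v(z) = -37 + z (v(z) = (-72 + z) + 35 = -37 + z)
a = -30 (a = -61 + 31 = -30)
x = 10170 (x = 100*102 - 30 = 10200 - 30 = 10170)
(v(109) + x)*(-30296 + 43782) = ((-37 + 109) + 10170)*(-30296 + 43782) = (72 + 10170)*13486 = 10242*13486 = 138123612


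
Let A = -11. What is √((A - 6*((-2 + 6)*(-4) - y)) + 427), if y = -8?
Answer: 4*√29 ≈ 21.541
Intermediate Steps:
√((A - 6*((-2 + 6)*(-4) - y)) + 427) = √((-11 - 6*((-2 + 6)*(-4) - 1*(-8))) + 427) = √((-11 - 6*(4*(-4) + 8)) + 427) = √((-11 - 6*(-16 + 8)) + 427) = √((-11 - 6*(-8)) + 427) = √((-11 + 48) + 427) = √(37 + 427) = √464 = 4*√29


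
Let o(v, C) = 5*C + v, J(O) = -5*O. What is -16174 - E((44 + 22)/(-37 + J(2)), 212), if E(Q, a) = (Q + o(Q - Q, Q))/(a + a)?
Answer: -80578769/4982 ≈ -16174.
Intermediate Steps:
o(v, C) = v + 5*C
E(Q, a) = 3*Q/a (E(Q, a) = (Q + ((Q - Q) + 5*Q))/(a + a) = (Q + (0 + 5*Q))/((2*a)) = (Q + 5*Q)*(1/(2*a)) = (6*Q)*(1/(2*a)) = 3*Q/a)
-16174 - E((44 + 22)/(-37 + J(2)), 212) = -16174 - 3*(44 + 22)/(-37 - 5*2)/212 = -16174 - 3*66/(-37 - 10)/212 = -16174 - 3*66/(-47)/212 = -16174 - 3*66*(-1/47)/212 = -16174 - 3*(-66)/(47*212) = -16174 - 1*(-99/4982) = -16174 + 99/4982 = -80578769/4982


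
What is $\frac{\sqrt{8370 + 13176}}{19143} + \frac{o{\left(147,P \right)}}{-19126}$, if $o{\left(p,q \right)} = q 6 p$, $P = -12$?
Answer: $\frac{5292}{9563} + \frac{\sqrt{266}}{2127} \approx 0.56105$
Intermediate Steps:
$o{\left(p,q \right)} = 6 p q$ ($o{\left(p,q \right)} = 6 q p = 6 p q$)
$\frac{\sqrt{8370 + 13176}}{19143} + \frac{o{\left(147,P \right)}}{-19126} = \frac{\sqrt{8370 + 13176}}{19143} + \frac{6 \cdot 147 \left(-12\right)}{-19126} = \sqrt{21546} \cdot \frac{1}{19143} - - \frac{5292}{9563} = 9 \sqrt{266} \cdot \frac{1}{19143} + \frac{5292}{9563} = \frac{\sqrt{266}}{2127} + \frac{5292}{9563} = \frac{5292}{9563} + \frac{\sqrt{266}}{2127}$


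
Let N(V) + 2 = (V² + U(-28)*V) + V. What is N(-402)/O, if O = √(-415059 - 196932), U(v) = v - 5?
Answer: -174466*I*√67999/203997 ≈ -223.02*I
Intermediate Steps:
U(v) = -5 + v
O = 3*I*√67999 (O = √(-611991) = 3*I*√67999 ≈ 782.3*I)
N(V) = -2 + V² - 32*V (N(V) = -2 + ((V² + (-5 - 28)*V) + V) = -2 + ((V² - 33*V) + V) = -2 + (V² - 32*V) = -2 + V² - 32*V)
N(-402)/O = (-2 + (-402)² - 32*(-402))/((3*I*√67999)) = (-2 + 161604 + 12864)*(-I*√67999/203997) = 174466*(-I*√67999/203997) = -174466*I*√67999/203997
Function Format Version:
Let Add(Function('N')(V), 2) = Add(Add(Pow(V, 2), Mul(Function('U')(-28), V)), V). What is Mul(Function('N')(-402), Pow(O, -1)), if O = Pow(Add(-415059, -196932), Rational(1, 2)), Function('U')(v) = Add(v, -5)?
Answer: Mul(Rational(-174466, 203997), I, Pow(67999, Rational(1, 2))) ≈ Mul(-223.02, I)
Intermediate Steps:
Function('U')(v) = Add(-5, v)
O = Mul(3, I, Pow(67999, Rational(1, 2))) (O = Pow(-611991, Rational(1, 2)) = Mul(3, I, Pow(67999, Rational(1, 2))) ≈ Mul(782.30, I))
Function('N')(V) = Add(-2, Pow(V, 2), Mul(-32, V)) (Function('N')(V) = Add(-2, Add(Add(Pow(V, 2), Mul(Add(-5, -28), V)), V)) = Add(-2, Add(Add(Pow(V, 2), Mul(-33, V)), V)) = Add(-2, Add(Pow(V, 2), Mul(-32, V))) = Add(-2, Pow(V, 2), Mul(-32, V)))
Mul(Function('N')(-402), Pow(O, -1)) = Mul(Add(-2, Pow(-402, 2), Mul(-32, -402)), Pow(Mul(3, I, Pow(67999, Rational(1, 2))), -1)) = Mul(Add(-2, 161604, 12864), Mul(Rational(-1, 203997), I, Pow(67999, Rational(1, 2)))) = Mul(174466, Mul(Rational(-1, 203997), I, Pow(67999, Rational(1, 2)))) = Mul(Rational(-174466, 203997), I, Pow(67999, Rational(1, 2)))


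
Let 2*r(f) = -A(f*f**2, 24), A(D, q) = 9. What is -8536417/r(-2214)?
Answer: 17072834/9 ≈ 1.8970e+6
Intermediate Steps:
r(f) = -9/2 (r(f) = (-1*9)/2 = (1/2)*(-9) = -9/2)
-8536417/r(-2214) = -8536417/(-9/2) = -8536417*(-2/9) = 17072834/9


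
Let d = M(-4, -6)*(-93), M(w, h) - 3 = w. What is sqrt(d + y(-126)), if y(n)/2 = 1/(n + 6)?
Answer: sqrt(83685)/30 ≈ 9.6428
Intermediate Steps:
M(w, h) = 3 + w
y(n) = 2/(6 + n) (y(n) = 2/(n + 6) = 2/(6 + n))
d = 93 (d = (3 - 4)*(-93) = -1*(-93) = 93)
sqrt(d + y(-126)) = sqrt(93 + 2/(6 - 126)) = sqrt(93 + 2/(-120)) = sqrt(93 + 2*(-1/120)) = sqrt(93 - 1/60) = sqrt(5579/60) = sqrt(83685)/30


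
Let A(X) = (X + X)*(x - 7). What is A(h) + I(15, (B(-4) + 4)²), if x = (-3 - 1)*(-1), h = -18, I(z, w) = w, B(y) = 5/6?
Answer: 4729/36 ≈ 131.36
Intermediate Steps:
B(y) = ⅚ (B(y) = 5*(⅙) = ⅚)
x = 4 (x = -4*(-1) = 4)
A(X) = -6*X (A(X) = (X + X)*(4 - 7) = (2*X)*(-3) = -6*X)
A(h) + I(15, (B(-4) + 4)²) = -6*(-18) + (⅚ + 4)² = 108 + (29/6)² = 108 + 841/36 = 4729/36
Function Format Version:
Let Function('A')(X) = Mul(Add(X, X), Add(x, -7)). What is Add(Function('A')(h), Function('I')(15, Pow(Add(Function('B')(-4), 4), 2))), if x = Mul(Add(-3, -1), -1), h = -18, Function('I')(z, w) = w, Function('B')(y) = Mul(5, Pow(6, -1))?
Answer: Rational(4729, 36) ≈ 131.36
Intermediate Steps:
Function('B')(y) = Rational(5, 6) (Function('B')(y) = Mul(5, Rational(1, 6)) = Rational(5, 6))
x = 4 (x = Mul(-4, -1) = 4)
Function('A')(X) = Mul(-6, X) (Function('A')(X) = Mul(Add(X, X), Add(4, -7)) = Mul(Mul(2, X), -3) = Mul(-6, X))
Add(Function('A')(h), Function('I')(15, Pow(Add(Function('B')(-4), 4), 2))) = Add(Mul(-6, -18), Pow(Add(Rational(5, 6), 4), 2)) = Add(108, Pow(Rational(29, 6), 2)) = Add(108, Rational(841, 36)) = Rational(4729, 36)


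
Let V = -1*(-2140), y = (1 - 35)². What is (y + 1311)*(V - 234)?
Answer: 4702102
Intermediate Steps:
y = 1156 (y = (-34)² = 1156)
V = 2140
(y + 1311)*(V - 234) = (1156 + 1311)*(2140 - 234) = 2467*1906 = 4702102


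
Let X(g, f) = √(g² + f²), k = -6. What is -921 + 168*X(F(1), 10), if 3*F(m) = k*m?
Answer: -921 + 336*√26 ≈ 792.27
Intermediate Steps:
F(m) = -2*m (F(m) = (-6*m)/3 = -2*m)
X(g, f) = √(f² + g²)
-921 + 168*X(F(1), 10) = -921 + 168*√(10² + (-2*1)²) = -921 + 168*√(100 + (-2)²) = -921 + 168*√(100 + 4) = -921 + 168*√104 = -921 + 168*(2*√26) = -921 + 336*√26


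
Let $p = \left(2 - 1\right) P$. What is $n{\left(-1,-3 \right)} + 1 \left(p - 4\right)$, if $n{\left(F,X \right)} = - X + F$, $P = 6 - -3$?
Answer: $7$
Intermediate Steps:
$P = 9$ ($P = 6 + 3 = 9$)
$n{\left(F,X \right)} = F - X$
$p = 9$ ($p = \left(2 - 1\right) 9 = 1 \cdot 9 = 9$)
$n{\left(-1,-3 \right)} + 1 \left(p - 4\right) = \left(-1 - -3\right) + 1 \left(9 - 4\right) = \left(-1 + 3\right) + 1 \left(9 - 4\right) = 2 + 1 \cdot 5 = 2 + 5 = 7$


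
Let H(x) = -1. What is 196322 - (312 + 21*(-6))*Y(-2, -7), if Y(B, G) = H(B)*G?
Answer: 195020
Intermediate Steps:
Y(B, G) = -G
196322 - (312 + 21*(-6))*Y(-2, -7) = 196322 - (312 + 21*(-6))*(-1*(-7)) = 196322 - (312 - 126)*7 = 196322 - 186*7 = 196322 - 1*1302 = 196322 - 1302 = 195020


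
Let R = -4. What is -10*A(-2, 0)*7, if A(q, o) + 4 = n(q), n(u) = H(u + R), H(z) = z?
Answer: 700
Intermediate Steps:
n(u) = -4 + u (n(u) = u - 4 = -4 + u)
A(q, o) = -8 + q (A(q, o) = -4 + (-4 + q) = -8 + q)
-10*A(-2, 0)*7 = -10*(-8 - 2)*7 = -10*(-10)*7 = 100*7 = 700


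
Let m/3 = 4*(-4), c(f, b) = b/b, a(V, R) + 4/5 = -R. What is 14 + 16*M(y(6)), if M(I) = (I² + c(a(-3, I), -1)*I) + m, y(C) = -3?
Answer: -658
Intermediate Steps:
a(V, R) = -⅘ - R
c(f, b) = 1
m = -48 (m = 3*(4*(-4)) = 3*(-16) = -48)
M(I) = -48 + I + I² (M(I) = (I² + 1*I) - 48 = (I² + I) - 48 = (I + I²) - 48 = -48 + I + I²)
14 + 16*M(y(6)) = 14 + 16*(-48 - 3 + (-3)²) = 14 + 16*(-48 - 3 + 9) = 14 + 16*(-42) = 14 - 672 = -658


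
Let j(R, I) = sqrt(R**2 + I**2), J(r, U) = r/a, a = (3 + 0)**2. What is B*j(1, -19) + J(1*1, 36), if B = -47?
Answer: 1/9 - 47*sqrt(362) ≈ -894.13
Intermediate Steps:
a = 9 (a = 3**2 = 9)
J(r, U) = r/9
j(R, I) = sqrt(I**2 + R**2)
B*j(1, -19) + J(1*1, 36) = -47*sqrt((-19)**2 + 1**2) + (1*1)/9 = -47*sqrt(361 + 1) + (1/9)*1 = -47*sqrt(362) + 1/9 = 1/9 - 47*sqrt(362)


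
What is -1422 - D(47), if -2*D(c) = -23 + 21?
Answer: -1423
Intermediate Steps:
D(c) = 1 (D(c) = -(-23 + 21)/2 = -½*(-2) = 1)
-1422 - D(47) = -1422 - 1*1 = -1422 - 1 = -1423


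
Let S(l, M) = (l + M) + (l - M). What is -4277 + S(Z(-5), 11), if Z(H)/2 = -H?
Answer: -4257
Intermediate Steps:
Z(H) = -2*H (Z(H) = 2*(-H) = -2*H)
S(l, M) = 2*l (S(l, M) = (M + l) + (l - M) = 2*l)
-4277 + S(Z(-5), 11) = -4277 + 2*(-2*(-5)) = -4277 + 2*10 = -4277 + 20 = -4257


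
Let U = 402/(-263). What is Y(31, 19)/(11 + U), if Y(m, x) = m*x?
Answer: 154907/2491 ≈ 62.187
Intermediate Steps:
U = -402/263 (U = 402*(-1/263) = -402/263 ≈ -1.5285)
Y(31, 19)/(11 + U) = (31*19)/(11 - 402/263) = 589/(2491/263) = 589*(263/2491) = 154907/2491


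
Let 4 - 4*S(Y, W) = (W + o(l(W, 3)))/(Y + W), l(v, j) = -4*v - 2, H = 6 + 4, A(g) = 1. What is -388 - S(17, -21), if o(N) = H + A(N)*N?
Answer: -6295/16 ≈ -393.44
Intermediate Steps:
H = 10
l(v, j) = -2 - 4*v
o(N) = 10 + N (o(N) = 10 + 1*N = 10 + N)
S(Y, W) = 1 - (8 - 3*W)/(4*(W + Y)) (S(Y, W) = 1 - (W + (10 + (-2 - 4*W)))/(4*(Y + W)) = 1 - (W + (8 - 4*W))/(4*(W + Y)) = 1 - (8 - 3*W)/(4*(W + Y)))
-388 - S(17, -21) = -388 - (-2 + 17 + (7/4)*(-21))/(-21 + 17) = -388 - (-2 + 17 - 147/4)/(-4) = -388 - (-1)*(-87)/(4*4) = -388 - 1*87/16 = -388 - 87/16 = -6295/16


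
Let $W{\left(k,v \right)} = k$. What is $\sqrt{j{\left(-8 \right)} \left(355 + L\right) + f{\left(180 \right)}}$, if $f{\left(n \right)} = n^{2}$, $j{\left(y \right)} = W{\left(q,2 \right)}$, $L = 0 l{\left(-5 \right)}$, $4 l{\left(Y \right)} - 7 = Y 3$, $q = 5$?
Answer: $5 \sqrt{1367} \approx 184.86$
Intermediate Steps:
$l{\left(Y \right)} = \frac{7}{4} + \frac{3 Y}{4}$ ($l{\left(Y \right)} = \frac{7}{4} + \frac{Y 3}{4} = \frac{7}{4} + \frac{3 Y}{4}$)
$L = 0$ ($L = 0 \left(\frac{7}{4} + \frac{3}{4} \left(-5\right)\right) = 0 \left(\frac{7}{4} - \frac{15}{4}\right) = 0 \left(-2\right) = 0$)
$j{\left(y \right)} = 5$
$\sqrt{j{\left(-8 \right)} \left(355 + L\right) + f{\left(180 \right)}} = \sqrt{5 \left(355 + 0\right) + 180^{2}} = \sqrt{5 \cdot 355 + 32400} = \sqrt{1775 + 32400} = \sqrt{34175} = 5 \sqrt{1367}$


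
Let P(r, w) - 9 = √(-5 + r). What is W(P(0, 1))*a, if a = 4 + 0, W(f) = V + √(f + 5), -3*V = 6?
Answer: -8 + 4*√(14 + I*√5) ≈ 7.014 + 1.1915*I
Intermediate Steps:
P(r, w) = 9 + √(-5 + r)
V = -2 (V = -⅓*6 = -2)
W(f) = -2 + √(5 + f) (W(f) = -2 + √(f + 5) = -2 + √(5 + f))
a = 4
W(P(0, 1))*a = (-2 + √(5 + (9 + √(-5 + 0))))*4 = (-2 + √(5 + (9 + √(-5))))*4 = (-2 + √(5 + (9 + I*√5)))*4 = (-2 + √(14 + I*√5))*4 = -8 + 4*√(14 + I*√5)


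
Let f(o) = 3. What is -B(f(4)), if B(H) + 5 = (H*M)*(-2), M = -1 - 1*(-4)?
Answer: 23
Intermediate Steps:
M = 3 (M = -1 + 4 = 3)
B(H) = -5 - 6*H (B(H) = -5 + (H*3)*(-2) = -5 + (3*H)*(-2) = -5 - 6*H)
-B(f(4)) = -(-5 - 6*3) = -(-5 - 18) = -1*(-23) = 23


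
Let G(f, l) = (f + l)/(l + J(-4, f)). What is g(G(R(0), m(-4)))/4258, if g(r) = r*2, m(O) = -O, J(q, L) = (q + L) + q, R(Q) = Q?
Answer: -1/2129 ≈ -0.00046970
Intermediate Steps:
J(q, L) = L + 2*q (J(q, L) = (L + q) + q = L + 2*q)
G(f, l) = (f + l)/(-8 + f + l) (G(f, l) = (f + l)/(l + (f + 2*(-4))) = (f + l)/(l + (f - 8)) = (f + l)/(l + (-8 + f)) = (f + l)/(-8 + f + l))
g(r) = 2*r
g(G(R(0), m(-4)))/4258 = (2*((0 - 1*(-4))/(-8 + 0 - 1*(-4))))/4258 = (2*((0 + 4)/(-8 + 0 + 4)))*(1/4258) = (2*(4/(-4)))*(1/4258) = (2*(-1/4*4))*(1/4258) = (2*(-1))*(1/4258) = -2*1/4258 = -1/2129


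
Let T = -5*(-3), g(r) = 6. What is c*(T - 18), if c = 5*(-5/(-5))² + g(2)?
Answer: -33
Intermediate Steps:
T = 15
c = 11 (c = 5*(-5/(-5))² + 6 = 5*(-5*(-⅕))² + 6 = 5*1² + 6 = 5*1 + 6 = 5 + 6 = 11)
c*(T - 18) = 11*(15 - 18) = 11*(-3) = -33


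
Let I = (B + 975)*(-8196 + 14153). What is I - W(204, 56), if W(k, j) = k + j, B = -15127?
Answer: -84303724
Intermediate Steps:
W(k, j) = j + k
I = -84303464 (I = (-15127 + 975)*(-8196 + 14153) = -14152*5957 = -84303464)
I - W(204, 56) = -84303464 - (56 + 204) = -84303464 - 1*260 = -84303464 - 260 = -84303724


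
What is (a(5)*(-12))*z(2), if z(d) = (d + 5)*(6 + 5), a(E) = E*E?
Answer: -23100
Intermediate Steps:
a(E) = E**2
z(d) = 55 + 11*d (z(d) = (5 + d)*11 = 55 + 11*d)
(a(5)*(-12))*z(2) = (5**2*(-12))*(55 + 11*2) = (25*(-12))*(55 + 22) = -300*77 = -23100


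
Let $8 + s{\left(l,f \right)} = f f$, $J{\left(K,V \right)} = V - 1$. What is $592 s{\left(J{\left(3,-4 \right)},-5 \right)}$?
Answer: $10064$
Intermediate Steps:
$J{\left(K,V \right)} = -1 + V$ ($J{\left(K,V \right)} = V - 1 = -1 + V$)
$s{\left(l,f \right)} = -8 + f^{2}$ ($s{\left(l,f \right)} = -8 + f f = -8 + f^{2}$)
$592 s{\left(J{\left(3,-4 \right)},-5 \right)} = 592 \left(-8 + \left(-5\right)^{2}\right) = 592 \left(-8 + 25\right) = 592 \cdot 17 = 10064$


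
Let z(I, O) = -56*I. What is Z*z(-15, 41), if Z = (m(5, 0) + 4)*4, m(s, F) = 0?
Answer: 13440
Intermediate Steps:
Z = 16 (Z = (0 + 4)*4 = 4*4 = 16)
Z*z(-15, 41) = 16*(-56*(-15)) = 16*840 = 13440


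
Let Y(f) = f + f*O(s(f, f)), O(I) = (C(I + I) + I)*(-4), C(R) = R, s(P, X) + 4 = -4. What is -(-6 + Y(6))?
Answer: -576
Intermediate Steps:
s(P, X) = -8 (s(P, X) = -4 - 4 = -8)
O(I) = -12*I (O(I) = ((I + I) + I)*(-4) = (2*I + I)*(-4) = (3*I)*(-4) = -12*I)
Y(f) = 97*f (Y(f) = f + f*(-12*(-8)) = f + f*96 = f + 96*f = 97*f)
-(-6 + Y(6)) = -(-6 + 97*6) = -(-6 + 582) = -1*576 = -576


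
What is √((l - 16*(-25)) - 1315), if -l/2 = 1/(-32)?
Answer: I*√14639/4 ≈ 30.248*I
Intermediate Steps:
l = 1/16 (l = -2/(-32) = -2*(-1/32) = 1/16 ≈ 0.062500)
√((l - 16*(-25)) - 1315) = √((1/16 - 16*(-25)) - 1315) = √((1/16 + 400) - 1315) = √(6401/16 - 1315) = √(-14639/16) = I*√14639/4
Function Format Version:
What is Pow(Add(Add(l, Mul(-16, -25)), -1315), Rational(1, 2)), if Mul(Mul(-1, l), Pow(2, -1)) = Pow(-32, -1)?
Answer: Mul(Rational(1, 4), I, Pow(14639, Rational(1, 2))) ≈ Mul(30.248, I)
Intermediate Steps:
l = Rational(1, 16) (l = Mul(-2, Pow(-32, -1)) = Mul(-2, Rational(-1, 32)) = Rational(1, 16) ≈ 0.062500)
Pow(Add(Add(l, Mul(-16, -25)), -1315), Rational(1, 2)) = Pow(Add(Add(Rational(1, 16), Mul(-16, -25)), -1315), Rational(1, 2)) = Pow(Add(Add(Rational(1, 16), 400), -1315), Rational(1, 2)) = Pow(Add(Rational(6401, 16), -1315), Rational(1, 2)) = Pow(Rational(-14639, 16), Rational(1, 2)) = Mul(Rational(1, 4), I, Pow(14639, Rational(1, 2)))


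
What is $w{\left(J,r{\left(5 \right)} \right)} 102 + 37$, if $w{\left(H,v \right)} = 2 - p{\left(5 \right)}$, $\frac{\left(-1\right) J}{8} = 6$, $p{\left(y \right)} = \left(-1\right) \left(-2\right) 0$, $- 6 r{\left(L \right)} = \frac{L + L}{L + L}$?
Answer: $241$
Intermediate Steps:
$r{\left(L \right)} = - \frac{1}{6}$ ($r{\left(L \right)} = - \frac{\left(L + L\right) \frac{1}{L + L}}{6} = - \frac{2 L \frac{1}{2 L}}{6} = \left(- \frac{1}{6}\right) 1 = - \frac{1}{6}$)
$p{\left(y \right)} = 0$ ($p{\left(y \right)} = 2 \cdot 0 = 0$)
$J = -48$ ($J = \left(-8\right) 6 = -48$)
$w{\left(H,v \right)} = 2$ ($w{\left(H,v \right)} = 2 - 0 = 2 + 0 = 2$)
$w{\left(J,r{\left(5 \right)} \right)} 102 + 37 = 2 \cdot 102 + 37 = 204 + 37 = 241$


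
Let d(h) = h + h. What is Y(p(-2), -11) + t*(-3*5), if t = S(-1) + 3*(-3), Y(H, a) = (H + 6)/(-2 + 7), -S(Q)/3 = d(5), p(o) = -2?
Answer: 2929/5 ≈ 585.80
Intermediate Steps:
d(h) = 2*h
S(Q) = -30 (S(Q) = -6*5 = -3*10 = -30)
Y(H, a) = 6/5 + H/5 (Y(H, a) = (6 + H)/5 = (6 + H)*(⅕) = 6/5 + H/5)
t = -39 (t = -30 + 3*(-3) = -30 - 9 = -39)
Y(p(-2), -11) + t*(-3*5) = (6/5 + (⅕)*(-2)) - (-117)*5 = (6/5 - ⅖) - 39*(-15) = ⅘ + 585 = 2929/5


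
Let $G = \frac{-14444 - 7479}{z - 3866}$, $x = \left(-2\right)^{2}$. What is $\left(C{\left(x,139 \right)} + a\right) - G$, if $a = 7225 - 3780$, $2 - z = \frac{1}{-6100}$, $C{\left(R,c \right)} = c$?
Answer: $\frac{84342579716}{23570399} \approx 3578.3$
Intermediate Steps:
$x = 4$
$z = \frac{12201}{6100}$ ($z = 2 - \frac{1}{-6100} = 2 - - \frac{1}{6100} = 2 + \frac{1}{6100} = \frac{12201}{6100} \approx 2.0002$)
$G = \frac{133730300}{23570399}$ ($G = \frac{-14444 - 7479}{\frac{12201}{6100} - 3866} = - \frac{21923}{- \frac{23570399}{6100}} = \left(-21923\right) \left(- \frac{6100}{23570399}\right) = \frac{133730300}{23570399} \approx 5.6737$)
$a = 3445$
$\left(C{\left(x,139 \right)} + a\right) - G = \left(139 + 3445\right) - \frac{133730300}{23570399} = 3584 - \frac{133730300}{23570399} = \frac{84342579716}{23570399}$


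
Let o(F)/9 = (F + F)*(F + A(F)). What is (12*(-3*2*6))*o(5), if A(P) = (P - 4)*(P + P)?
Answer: -583200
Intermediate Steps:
A(P) = 2*P*(-4 + P) (A(P) = (-4 + P)*(2*P) = 2*P*(-4 + P))
o(F) = 18*F*(F + 2*F*(-4 + F)) (o(F) = 9*((F + F)*(F + 2*F*(-4 + F))) = 9*((2*F)*(F + 2*F*(-4 + F))) = 9*(2*F*(F + 2*F*(-4 + F))) = 18*F*(F + 2*F*(-4 + F)))
(12*(-3*2*6))*o(5) = (12*(-3*2*6))*(5²*(-126 + 36*5)) = (12*(-6*6))*(25*(-126 + 180)) = (12*(-36))*(25*54) = -432*1350 = -583200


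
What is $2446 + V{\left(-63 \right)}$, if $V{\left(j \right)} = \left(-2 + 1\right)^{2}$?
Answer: $2447$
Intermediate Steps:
$V{\left(j \right)} = 1$ ($V{\left(j \right)} = \left(-1\right)^{2} = 1$)
$2446 + V{\left(-63 \right)} = 2446 + 1 = 2447$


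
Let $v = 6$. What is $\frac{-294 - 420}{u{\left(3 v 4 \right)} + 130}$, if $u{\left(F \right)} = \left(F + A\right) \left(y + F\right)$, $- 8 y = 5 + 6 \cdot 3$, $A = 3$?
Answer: $- \frac{5712}{42515} \approx -0.13435$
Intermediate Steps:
$y = - \frac{23}{8}$ ($y = - \frac{5 + 6 \cdot 3}{8} = - \frac{5 + 18}{8} = \left(- \frac{1}{8}\right) 23 = - \frac{23}{8} \approx -2.875$)
$u{\left(F \right)} = \left(3 + F\right) \left(- \frac{23}{8} + F\right)$ ($u{\left(F \right)} = \left(F + 3\right) \left(- \frac{23}{8} + F\right) = \left(3 + F\right) \left(- \frac{23}{8} + F\right)$)
$\frac{-294 - 420}{u{\left(3 v 4 \right)} + 130} = \frac{-294 - 420}{\left(- \frac{69}{8} + \left(3 \cdot 6 \cdot 4\right)^{2} + \frac{3 \cdot 6 \cdot 4}{8}\right) + 130} = - \frac{714}{\left(- \frac{69}{8} + \left(18 \cdot 4\right)^{2} + \frac{18 \cdot 4}{8}\right) + 130} = - \frac{714}{\left(- \frac{69}{8} + 72^{2} + \frac{1}{8} \cdot 72\right) + 130} = - \frac{714}{\left(- \frac{69}{8} + 5184 + 9\right) + 130} = - \frac{714}{\frac{41475}{8} + 130} = - \frac{714}{\frac{42515}{8}} = \left(-714\right) \frac{8}{42515} = - \frac{5712}{42515}$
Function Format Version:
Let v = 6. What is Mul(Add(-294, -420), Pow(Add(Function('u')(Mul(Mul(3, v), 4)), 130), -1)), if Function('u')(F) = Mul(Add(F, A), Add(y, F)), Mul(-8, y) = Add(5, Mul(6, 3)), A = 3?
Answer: Rational(-5712, 42515) ≈ -0.13435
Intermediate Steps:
y = Rational(-23, 8) (y = Mul(Rational(-1, 8), Add(5, Mul(6, 3))) = Mul(Rational(-1, 8), Add(5, 18)) = Mul(Rational(-1, 8), 23) = Rational(-23, 8) ≈ -2.8750)
Function('u')(F) = Mul(Add(3, F), Add(Rational(-23, 8), F)) (Function('u')(F) = Mul(Add(F, 3), Add(Rational(-23, 8), F)) = Mul(Add(3, F), Add(Rational(-23, 8), F)))
Mul(Add(-294, -420), Pow(Add(Function('u')(Mul(Mul(3, v), 4)), 130), -1)) = Mul(Add(-294, -420), Pow(Add(Add(Rational(-69, 8), Pow(Mul(Mul(3, 6), 4), 2), Mul(Rational(1, 8), Mul(Mul(3, 6), 4))), 130), -1)) = Mul(-714, Pow(Add(Add(Rational(-69, 8), Pow(Mul(18, 4), 2), Mul(Rational(1, 8), Mul(18, 4))), 130), -1)) = Mul(-714, Pow(Add(Add(Rational(-69, 8), Pow(72, 2), Mul(Rational(1, 8), 72)), 130), -1)) = Mul(-714, Pow(Add(Add(Rational(-69, 8), 5184, 9), 130), -1)) = Mul(-714, Pow(Add(Rational(41475, 8), 130), -1)) = Mul(-714, Pow(Rational(42515, 8), -1)) = Mul(-714, Rational(8, 42515)) = Rational(-5712, 42515)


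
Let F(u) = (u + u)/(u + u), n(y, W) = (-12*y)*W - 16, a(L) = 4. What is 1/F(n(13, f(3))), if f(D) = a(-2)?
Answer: 1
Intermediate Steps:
f(D) = 4
n(y, W) = -16 - 12*W*y (n(y, W) = -12*W*y - 16 = -16 - 12*W*y)
F(u) = 1 (F(u) = (2*u)/((2*u)) = (2*u)*(1/(2*u)) = 1)
1/F(n(13, f(3))) = 1/1 = 1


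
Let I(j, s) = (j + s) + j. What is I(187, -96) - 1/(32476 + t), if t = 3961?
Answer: 10129485/36437 ≈ 278.00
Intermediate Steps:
I(j, s) = s + 2*j
I(187, -96) - 1/(32476 + t) = (-96 + 2*187) - 1/(32476 + 3961) = (-96 + 374) - 1/36437 = 278 - 1*1/36437 = 278 - 1/36437 = 10129485/36437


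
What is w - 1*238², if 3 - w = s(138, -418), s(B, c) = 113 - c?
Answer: -57172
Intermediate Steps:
w = -528 (w = 3 - (113 - 1*(-418)) = 3 - (113 + 418) = 3 - 1*531 = 3 - 531 = -528)
w - 1*238² = -528 - 1*238² = -528 - 1*56644 = -528 - 56644 = -57172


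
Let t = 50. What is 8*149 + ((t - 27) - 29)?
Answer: 1186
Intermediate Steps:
8*149 + ((t - 27) - 29) = 8*149 + ((50 - 27) - 29) = 1192 + (23 - 29) = 1192 - 6 = 1186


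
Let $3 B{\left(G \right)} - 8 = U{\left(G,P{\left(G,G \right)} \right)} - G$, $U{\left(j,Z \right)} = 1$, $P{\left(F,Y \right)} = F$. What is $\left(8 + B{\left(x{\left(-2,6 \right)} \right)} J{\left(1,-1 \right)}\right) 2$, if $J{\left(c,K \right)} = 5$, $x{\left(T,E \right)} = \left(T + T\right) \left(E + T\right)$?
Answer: $\frac{298}{3} \approx 99.333$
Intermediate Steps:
$x{\left(T,E \right)} = 2 T \left(E + T\right)$
$B{\left(G \right)} = 3 - \frac{G}{3}$ ($B{\left(G \right)} = \frac{8}{3} + \frac{1 - G}{3} = \frac{8}{3} - \left(- \frac{1}{3} + \frac{G}{3}\right) = 3 - \frac{G}{3}$)
$\left(8 + B{\left(x{\left(-2,6 \right)} \right)} J{\left(1,-1 \right)}\right) 2 = \left(8 + \left(3 - \frac{2 \left(-2\right) \left(6 - 2\right)}{3}\right) 5\right) 2 = \left(8 + \left(3 - \frac{2 \left(-2\right) 4}{3}\right) 5\right) 2 = \left(8 + \left(3 - - \frac{16}{3}\right) 5\right) 2 = \left(8 + \left(3 + \frac{16}{3}\right) 5\right) 2 = \left(8 + \frac{25}{3} \cdot 5\right) 2 = \left(8 + \frac{125}{3}\right) 2 = \frac{149}{3} \cdot 2 = \frac{298}{3}$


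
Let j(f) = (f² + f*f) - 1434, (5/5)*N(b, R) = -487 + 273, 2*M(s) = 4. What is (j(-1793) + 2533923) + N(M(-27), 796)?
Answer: 8961973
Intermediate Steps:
M(s) = 2 (M(s) = (½)*4 = 2)
N(b, R) = -214 (N(b, R) = -487 + 273 = -214)
j(f) = -1434 + 2*f² (j(f) = (f² + f²) - 1434 = 2*f² - 1434 = -1434 + 2*f²)
(j(-1793) + 2533923) + N(M(-27), 796) = ((-1434 + 2*(-1793)²) + 2533923) - 214 = ((-1434 + 2*3214849) + 2533923) - 214 = ((-1434 + 6429698) + 2533923) - 214 = (6428264 + 2533923) - 214 = 8962187 - 214 = 8961973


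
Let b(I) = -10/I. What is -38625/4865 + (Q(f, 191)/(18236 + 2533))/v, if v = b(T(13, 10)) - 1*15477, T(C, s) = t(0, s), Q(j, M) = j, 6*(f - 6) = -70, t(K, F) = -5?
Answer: -1064064479512/134023914675 ≈ -7.9394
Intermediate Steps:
f = -17/3 (f = 6 + (⅙)*(-70) = 6 - 35/3 = -17/3 ≈ -5.6667)
T(C, s) = -5
v = -15475 (v = -10/(-5) - 1*15477 = -10*(-⅕) - 15477 = 2 - 15477 = -15475)
-38625/4865 + (Q(f, 191)/(18236 + 2533))/v = -38625/4865 - 17/(3*(18236 + 2533))/(-15475) = -38625*1/4865 - 17/3/20769*(-1/15475) = -7725/973 - 17/3*1/20769*(-1/15475) = -7725/973 - 17/62307*(-1/15475) = -7725/973 + 17/964200825 = -1064064479512/134023914675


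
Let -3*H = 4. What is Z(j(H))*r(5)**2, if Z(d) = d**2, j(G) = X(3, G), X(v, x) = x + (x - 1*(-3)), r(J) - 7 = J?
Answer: 16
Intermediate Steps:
H = -4/3 (H = -1/3*4 = -4/3 ≈ -1.3333)
r(J) = 7 + J
X(v, x) = 3 + 2*x (X(v, x) = x + (x + 3) = x + (3 + x) = 3 + 2*x)
j(G) = 3 + 2*G
Z(j(H))*r(5)**2 = (3 + 2*(-4/3))**2*(7 + 5)**2 = (3 - 8/3)**2*12**2 = (1/3)**2*144 = (1/9)*144 = 16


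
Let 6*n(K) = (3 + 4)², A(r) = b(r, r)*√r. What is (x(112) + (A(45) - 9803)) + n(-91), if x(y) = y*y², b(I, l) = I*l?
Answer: 8370799/6 + 6075*√5 ≈ 1.4087e+6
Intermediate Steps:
A(r) = r^(5/2) (A(r) = (r*r)*√r = r²*√r = r^(5/2))
n(K) = 49/6 (n(K) = (3 + 4)²/6 = (⅙)*7² = (⅙)*49 = 49/6)
x(y) = y³
(x(112) + (A(45) - 9803)) + n(-91) = (112³ + (45^(5/2) - 9803)) + 49/6 = (1404928 + (6075*√5 - 9803)) + 49/6 = (1404928 + (-9803 + 6075*√5)) + 49/6 = (1395125 + 6075*√5) + 49/6 = 8370799/6 + 6075*√5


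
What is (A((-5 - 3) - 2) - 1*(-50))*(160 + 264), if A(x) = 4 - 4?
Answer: 21200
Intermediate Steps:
A(x) = 0
(A((-5 - 3) - 2) - 1*(-50))*(160 + 264) = (0 - 1*(-50))*(160 + 264) = (0 + 50)*424 = 50*424 = 21200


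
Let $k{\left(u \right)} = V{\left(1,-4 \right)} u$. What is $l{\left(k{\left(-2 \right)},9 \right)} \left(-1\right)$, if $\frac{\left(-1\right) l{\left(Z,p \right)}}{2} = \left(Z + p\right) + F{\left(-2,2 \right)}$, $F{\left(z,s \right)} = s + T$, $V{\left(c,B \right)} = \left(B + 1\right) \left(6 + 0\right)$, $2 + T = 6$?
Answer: $102$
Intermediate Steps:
$T = 4$ ($T = -2 + 6 = 4$)
$V{\left(c,B \right)} = 6 + 6 B$ ($V{\left(c,B \right)} = \left(1 + B\right) 6 = 6 + 6 B$)
$k{\left(u \right)} = - 18 u$ ($k{\left(u \right)} = \left(6 + 6 \left(-4\right)\right) u = \left(6 - 24\right) u = - 18 u$)
$F{\left(z,s \right)} = 4 + s$ ($F{\left(z,s \right)} = s + 4 = 4 + s$)
$l{\left(Z,p \right)} = -12 - 2 Z - 2 p$ ($l{\left(Z,p \right)} = - 2 \left(\left(Z + p\right) + \left(4 + 2\right)\right) = - 2 \left(\left(Z + p\right) + 6\right) = - 2 \left(6 + Z + p\right) = -12 - 2 Z - 2 p$)
$l{\left(k{\left(-2 \right)},9 \right)} \left(-1\right) = \left(-12 - 2 \left(\left(-18\right) \left(-2\right)\right) - 18\right) \left(-1\right) = \left(-12 - 72 - 18\right) \left(-1\right) = \left(-102\right) \left(-1\right) = 102$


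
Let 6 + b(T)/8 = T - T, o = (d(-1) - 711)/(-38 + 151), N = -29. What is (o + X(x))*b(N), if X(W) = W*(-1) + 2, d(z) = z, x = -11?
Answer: -36336/113 ≈ -321.56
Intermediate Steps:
o = -712/113 (o = (-1 - 711)/(-38 + 151) = -712/113 ≈ -6.3009)
b(T) = -48 (b(T) = -48 + 8*(T - T) = -48 + 8*0 = -48 + 0 = -48)
X(W) = 2 - W (X(W) = -W + 2 = 2 - W)
(o + X(x))*b(N) = (-712/113 + (2 - 1*(-11)))*(-48) = (-712/113 + (2 + 11))*(-48) = (-712/113 + 13)*(-48) = (757/113)*(-48) = -36336/113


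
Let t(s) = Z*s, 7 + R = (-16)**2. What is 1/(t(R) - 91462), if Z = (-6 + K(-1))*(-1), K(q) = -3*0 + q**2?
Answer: -1/90217 ≈ -1.1084e-5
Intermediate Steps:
R = 249 (R = -7 + (-16)**2 = -7 + 256 = 249)
K(q) = q**2 (K(q) = 0 + q**2 = q**2)
Z = 5 (Z = (-6 + (-1)**2)*(-1) = (-6 + 1)*(-1) = -5*(-1) = 5)
t(s) = 5*s
1/(t(R) - 91462) = 1/(5*249 - 91462) = 1/(1245 - 91462) = 1/(-90217) = -1/90217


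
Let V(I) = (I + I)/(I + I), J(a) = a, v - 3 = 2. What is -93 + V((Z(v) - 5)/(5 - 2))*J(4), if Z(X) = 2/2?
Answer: -89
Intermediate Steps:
v = 5 (v = 3 + 2 = 5)
Z(X) = 1 (Z(X) = 2*(½) = 1)
V(I) = 1 (V(I) = (2*I)/((2*I)) = (2*I)*(1/(2*I)) = 1)
-93 + V((Z(v) - 5)/(5 - 2))*J(4) = -93 + 1*4 = -93 + 4 = -89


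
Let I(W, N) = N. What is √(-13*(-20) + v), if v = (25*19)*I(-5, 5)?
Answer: √2635 ≈ 51.332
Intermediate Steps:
v = 2375 (v = (25*19)*5 = 475*5 = 2375)
√(-13*(-20) + v) = √(-13*(-20) + 2375) = √(260 + 2375) = √2635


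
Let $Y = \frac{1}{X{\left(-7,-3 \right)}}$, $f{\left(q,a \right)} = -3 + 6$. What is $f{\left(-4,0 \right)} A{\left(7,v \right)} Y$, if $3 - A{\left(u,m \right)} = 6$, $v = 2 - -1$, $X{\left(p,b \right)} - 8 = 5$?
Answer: $- \frac{9}{13} \approx -0.69231$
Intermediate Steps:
$X{\left(p,b \right)} = 13$ ($X{\left(p,b \right)} = 8 + 5 = 13$)
$f{\left(q,a \right)} = 3$
$v = 3$ ($v = 2 + 1 = 3$)
$A{\left(u,m \right)} = -3$ ($A{\left(u,m \right)} = 3 - 6 = -3$)
$Y = \frac{1}{13} \approx 0.076923$
$f{\left(-4,0 \right)} A{\left(7,v \right)} Y = 3 \left(-3\right) \frac{1}{13} = \left(-9\right) \frac{1}{13} = - \frac{9}{13}$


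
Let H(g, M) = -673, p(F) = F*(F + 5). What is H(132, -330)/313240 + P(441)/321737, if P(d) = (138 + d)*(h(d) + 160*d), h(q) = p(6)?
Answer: 12808935761959/100780897880 ≈ 127.10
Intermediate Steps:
p(F) = F*(5 + F)
h(q) = 66 (h(q) = 6*(5 + 6) = 6*11 = 66)
P(d) = (66 + 160*d)*(138 + d) (P(d) = (138 + d)*(66 + 160*d) = (66 + 160*d)*(138 + d))
H(132, -330)/313240 + P(441)/321737 = -673/313240 + (9108 + 160*441**2 + 22146*441)/321737 = -673*1/313240 + (9108 + 160*194481 + 9766386)*(1/321737) = -673/313240 + (9108 + 31116960 + 9766386)*(1/321737) = -673/313240 + 40892454*(1/321737) = -673/313240 + 40892454/321737 = 12808935761959/100780897880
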